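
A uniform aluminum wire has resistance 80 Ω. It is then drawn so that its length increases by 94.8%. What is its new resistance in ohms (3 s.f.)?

k = 1 + 94.8/100 = 1.948; volume constant ⇒ A' = A/k, so R' = k²R.
R' = 3.795 × 80 = 304 Ω

304 Ω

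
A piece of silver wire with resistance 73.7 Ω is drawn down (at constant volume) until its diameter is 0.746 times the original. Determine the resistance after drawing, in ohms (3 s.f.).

238 Ω

Volume constant ⇒ L' = L/r² with r = 0.746. R' = ρL'/A' = ρ(L/r²)/(πr²d₀²/4) = R/r⁴.
R' = 3.229 × 73.7 = 238 Ω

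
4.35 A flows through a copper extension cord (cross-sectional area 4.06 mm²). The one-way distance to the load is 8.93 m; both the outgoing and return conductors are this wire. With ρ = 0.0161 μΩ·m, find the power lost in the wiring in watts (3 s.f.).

1.34 W

ρ = 0.0161 μΩ·m = 1.61×10^-8 Ω·m
A = 4.06 mm² = 4.060e-06 m²
Total conductor length (both ways) L = 2 × 8.93 = 17.86 m
R = ρL/A = (1.61×10^-8)(17.86)/(4.060e-06) = 0.07082 Ω
P = I²R = (4.35)² × 0.07082 = 1.34 W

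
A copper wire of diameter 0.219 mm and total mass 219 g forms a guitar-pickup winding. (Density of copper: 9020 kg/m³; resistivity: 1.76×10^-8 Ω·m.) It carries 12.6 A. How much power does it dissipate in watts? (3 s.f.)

47800 W

A = π(d/2)² = π(1.0950e-04 m)² = 3.7668e-08 m²
L = m/(density·A) = 0.219/(9020×3.7668e-08) = 644.6 m
R = ρL/A = (1.76×10^-8)(644.6)/(3.7668e-08) = 301.2 Ω
P = I²R = (12.6)² × 301.2 = 47800 W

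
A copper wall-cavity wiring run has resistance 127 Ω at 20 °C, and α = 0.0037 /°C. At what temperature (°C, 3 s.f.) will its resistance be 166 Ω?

R = R₀(1 + α(T − T₀)) ⇒ T = T₀ + (R/R₀ − 1)/α
T = 20 + (166/127 − 1)/0.0037 = 20 + (0.3071)/0.0037 = 103 °C

103 °C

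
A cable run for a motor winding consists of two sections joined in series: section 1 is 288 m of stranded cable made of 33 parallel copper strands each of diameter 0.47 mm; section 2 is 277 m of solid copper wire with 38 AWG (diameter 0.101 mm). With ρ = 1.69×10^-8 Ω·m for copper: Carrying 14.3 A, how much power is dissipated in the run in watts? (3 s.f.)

Section 1: A_strand = π(2.3500e-04)² = 1.735e-07 m²; R₁ = ρL/(N·A_s) = (1.69×10^-8)(288)/(33×1.735e-07) = 0.8501 Ω
Section 2: A = π(0.101/2 mm)² = π(5.0500e-05 m)² = 8.012e-09 m²
R₂ = (1.69×10^-8)(277)/(8.012e-09) = 584.3 Ω
R = R₁ + R₂ = 585.1 Ω
P = I²R = (14.3)² × 585.1 = 1.20×10^5 W

1.20×10^5 W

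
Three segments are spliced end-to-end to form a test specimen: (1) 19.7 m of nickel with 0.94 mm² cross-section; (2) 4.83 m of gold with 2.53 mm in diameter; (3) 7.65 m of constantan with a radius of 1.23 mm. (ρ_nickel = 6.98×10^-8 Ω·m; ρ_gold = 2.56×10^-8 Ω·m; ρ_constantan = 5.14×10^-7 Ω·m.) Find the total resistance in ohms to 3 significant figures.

Seg 1: A = 0.94 mm² = 9.400e-07 m²
R_1 = (6.98×10^-8)(19.7)/(9.400e-07) = 1.463 Ω
Seg 2: A = π(d/2)² = π(1.2650e-03 m)² = 5.027e-06 m²
R_2 = (2.56×10^-8)(4.83)/(5.027e-06) = 0.0246 Ω
Seg 3: A = πr² = π(1.2300e-03 m)² = 4.753e-06 m²
R_3 = (5.14×10^-7)(7.65)/(4.753e-06) = 0.8273 Ω
R_total = R_1 + R_2 + R_3 = 2.31 Ω

2.31 Ω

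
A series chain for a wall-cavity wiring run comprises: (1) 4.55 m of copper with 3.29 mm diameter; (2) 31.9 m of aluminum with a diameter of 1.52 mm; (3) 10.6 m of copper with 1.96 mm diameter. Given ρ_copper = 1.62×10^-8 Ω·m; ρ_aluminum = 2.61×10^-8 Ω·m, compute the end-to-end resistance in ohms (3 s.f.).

Seg 1: A = π(d/2)² = π(1.6450e-03 m)² = 8.501e-06 m²
R_1 = (1.62×10^-8)(4.55)/(8.501e-06) = 0.008671 Ω
Seg 2: A = π(d/2)² = π(7.6000e-04 m)² = 1.815e-06 m²
R_2 = (2.61×10^-8)(31.9)/(1.815e-06) = 0.4588 Ω
Seg 3: A = π(d/2)² = π(9.8000e-04 m)² = 3.017e-06 m²
R_3 = (1.62×10^-8)(10.6)/(3.017e-06) = 0.05691 Ω
R_total = R_1 + R_2 + R_3 = 0.524 Ω

0.524 Ω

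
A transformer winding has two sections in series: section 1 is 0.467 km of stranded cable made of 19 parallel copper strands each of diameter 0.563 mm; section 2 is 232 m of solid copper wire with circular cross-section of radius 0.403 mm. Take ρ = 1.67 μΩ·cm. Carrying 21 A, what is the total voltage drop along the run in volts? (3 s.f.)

194 V

ρ = 1.67 μΩ·cm = 1.67×10^-8 Ω·m
Section 1: A_strand = π(2.8150e-04)² = 2.489e-07 m²; R₁ = ρL/(N·A_s) = (1.67×10^-8)(467)/(19×2.489e-07) = 1.649 Ω
Section 2: A = πr² = π(4.0300e-04 m)² = 5.102e-07 m²
R₂ = (1.67×10^-8)(232)/(5.102e-07) = 7.594 Ω
R = R₁ + R₂ = 9.242 Ω
V = IR = 21 × 9.242 = 194 V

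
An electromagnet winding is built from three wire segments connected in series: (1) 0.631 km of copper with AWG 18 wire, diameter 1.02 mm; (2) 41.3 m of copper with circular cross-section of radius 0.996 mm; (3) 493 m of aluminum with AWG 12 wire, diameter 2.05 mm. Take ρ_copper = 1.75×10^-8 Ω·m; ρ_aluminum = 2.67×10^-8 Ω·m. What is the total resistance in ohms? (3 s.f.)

Seg 1: A = π(1.02/2 mm)² = π(5.1000e-04 m)² = 8.171e-07 m²
R_1 = (1.75×10^-8)(631)/(8.171e-07) = 13.51 Ω
Seg 2: A = πr² = π(9.9600e-04 m)² = 3.117e-06 m²
R_2 = (1.75×10^-8)(41.3)/(3.117e-06) = 0.2319 Ω
Seg 3: A = π(2.05/2 mm)² = π(1.0250e-03 m)² = 3.301e-06 m²
R_3 = (2.67×10^-8)(493)/(3.301e-06) = 3.988 Ω
R_total = R_1 + R_2 + R_3 = 17.7 Ω

17.7 Ω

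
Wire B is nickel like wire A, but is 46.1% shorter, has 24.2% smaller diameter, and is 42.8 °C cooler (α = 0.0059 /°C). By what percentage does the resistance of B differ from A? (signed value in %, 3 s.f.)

R ∝ ρL/d² with ρ ∝ (1+αΔT), so R_B/R_A = (1 − 46.1/100) × (1 − 24.2/100)⁻² × (1 − 0.0059×42.8)
= 0.539 × 1.74 × 0.7475 = 0.7012
(R_B − R_A)/R_A = 0.7012 − 1 = -29.9%

-29.9%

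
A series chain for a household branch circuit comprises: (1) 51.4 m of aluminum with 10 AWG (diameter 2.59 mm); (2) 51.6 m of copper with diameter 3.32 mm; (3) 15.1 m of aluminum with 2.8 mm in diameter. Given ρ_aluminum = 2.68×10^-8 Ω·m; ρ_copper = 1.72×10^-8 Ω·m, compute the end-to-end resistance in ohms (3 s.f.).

0.430 Ω

Seg 1: A = π(2.59/2 mm)² = π(1.2950e-03 m)² = 5.269e-06 m²
R_1 = (2.68×10^-8)(51.4)/(5.269e-06) = 0.2615 Ω
Seg 2: A = π(d/2)² = π(1.6600e-03 m)² = 8.657e-06 m²
R_2 = (1.72×10^-8)(51.6)/(8.657e-06) = 0.1025 Ω
Seg 3: A = π(d/2)² = π(1.4000e-03 m)² = 6.158e-06 m²
R_3 = (2.68×10^-8)(15.1)/(6.158e-06) = 0.06572 Ω
R_total = R_1 + R_2 + R_3 = 0.430 Ω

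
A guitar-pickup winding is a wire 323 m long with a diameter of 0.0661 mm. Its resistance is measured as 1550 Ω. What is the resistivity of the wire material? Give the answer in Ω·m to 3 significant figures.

1.65×10^-8 Ω·m

A = π(d/2)² = π(3.3050e-05 m)² = 3.432e-09 m²
ρ = RA/L = (1550)(3.432e-09)/(323) = 1.65×10^-8 Ω·m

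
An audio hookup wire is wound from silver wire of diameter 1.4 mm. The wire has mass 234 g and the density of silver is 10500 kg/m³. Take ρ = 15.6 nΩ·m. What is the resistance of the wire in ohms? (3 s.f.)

ρ = 15.6 nΩ·m = 1.56×10^-8 Ω·m
A = π(d/2)² = π(7.0000e-04 m)² = 1.5394e-06 m²
L = m/(density·A) = 0.234/(10500×1.5394e-06) = 14.48 m
R = ρL/A = (1.56×10^-8)(14.48)/(1.5394e-06) = 0.147 Ω

0.147 Ω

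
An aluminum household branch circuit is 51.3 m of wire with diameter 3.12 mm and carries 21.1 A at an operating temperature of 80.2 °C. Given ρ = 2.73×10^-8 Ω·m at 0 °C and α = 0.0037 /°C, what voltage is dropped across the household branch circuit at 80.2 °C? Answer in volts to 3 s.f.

A = π(d/2)² = π(1.5600e-03 m)² = 7.645e-06 m²
R₍0₎ = ρL/A = (2.73×10^-8)(51.3)/(7.645e-06) = 0.1832 Ω
R₍80.2₎ = R₍0₎(1 + αΔT) = 0.1832 × (1 + 0.0037×80.2) = 0.2375 Ω
V = IR = 21.1 × 0.2375 = 5.01 V

5.01 V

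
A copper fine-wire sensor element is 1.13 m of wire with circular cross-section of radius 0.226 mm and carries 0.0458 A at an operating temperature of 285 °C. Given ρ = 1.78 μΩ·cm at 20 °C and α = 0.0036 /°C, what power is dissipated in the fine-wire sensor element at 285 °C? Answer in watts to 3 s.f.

ρ = 1.78 μΩ·cm = 1.78×10^-8 Ω·m
A = πr² = π(2.2600e-04 m)² = 1.605e-07 m²
R₍20₎ = ρL/A = (1.78×10^-8)(1.13)/(1.605e-07) = 0.1254 Ω
R₍285₎ = R₍20₎(1 + αΔT) = 0.1254 × (1 + 0.0036×265) = 0.2449 Ω
P = I²R = (0.0458)² × 0.2449 = 5.14×10^-4 W

5.14×10^-4 W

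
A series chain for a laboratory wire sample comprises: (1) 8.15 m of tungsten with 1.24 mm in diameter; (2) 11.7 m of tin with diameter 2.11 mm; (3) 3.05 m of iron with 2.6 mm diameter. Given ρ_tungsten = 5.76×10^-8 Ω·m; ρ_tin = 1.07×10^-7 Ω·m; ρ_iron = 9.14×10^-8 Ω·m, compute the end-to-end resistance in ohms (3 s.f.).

0.799 Ω

Seg 1: A = π(d/2)² = π(6.2000e-04 m)² = 1.208e-06 m²
R_1 = (5.76×10^-8)(8.15)/(1.208e-06) = 0.3887 Ω
Seg 2: A = π(d/2)² = π(1.0550e-03 m)² = 3.497e-06 m²
R_2 = (1.07×10^-7)(11.7)/(3.497e-06) = 0.358 Ω
Seg 3: A = π(d/2)² = π(1.3000e-03 m)² = 5.309e-06 m²
R_3 = (9.14×10^-8)(3.05)/(5.309e-06) = 0.05251 Ω
R_total = R_1 + R_2 + R_3 = 0.799 Ω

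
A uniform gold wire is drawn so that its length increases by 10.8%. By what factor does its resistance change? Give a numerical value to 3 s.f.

k = 1 + 10.8/100 = 1.108; volume constant ⇒ A' = A/k, so R' = k²R.
Factor = 1.23

1.23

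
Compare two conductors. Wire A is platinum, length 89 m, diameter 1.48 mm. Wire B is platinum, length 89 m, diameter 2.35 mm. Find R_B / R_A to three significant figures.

R ∝ ρL/d², so R_B/R_A = (d_A/d_B)²
= (1.48/2.35)² = 0.397

0.397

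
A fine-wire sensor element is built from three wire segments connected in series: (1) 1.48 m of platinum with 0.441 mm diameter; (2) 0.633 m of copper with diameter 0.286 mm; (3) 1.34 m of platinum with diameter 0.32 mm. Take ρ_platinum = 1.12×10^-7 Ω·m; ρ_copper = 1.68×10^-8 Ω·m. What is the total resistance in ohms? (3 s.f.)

3.12 Ω

Seg 1: A = π(d/2)² = π(2.2050e-04 m)² = 1.527e-07 m²
R_1 = (1.12×10^-7)(1.48)/(1.527e-07) = 1.085 Ω
Seg 2: A = π(d/2)² = π(1.4300e-04 m)² = 6.424e-08 m²
R_2 = (1.68×10^-8)(0.633)/(6.424e-08) = 0.1655 Ω
Seg 3: A = π(d/2)² = π(1.6000e-04 m)² = 8.042e-08 m²
R_3 = (1.12×10^-7)(1.34)/(8.042e-08) = 1.866 Ω
R_total = R_1 + R_2 + R_3 = 3.12 Ω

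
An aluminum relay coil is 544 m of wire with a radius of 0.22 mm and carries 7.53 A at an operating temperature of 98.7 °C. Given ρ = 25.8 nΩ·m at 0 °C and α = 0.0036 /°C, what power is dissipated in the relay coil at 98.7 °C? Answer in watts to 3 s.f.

ρ = 25.8 nΩ·m = 2.58×10^-8 Ω·m
A = πr² = π(2.2000e-04 m)² = 1.521e-07 m²
R₍0₎ = ρL/A = (2.58×10^-8)(544)/(1.521e-07) = 92.3 Ω
R₍98.7₎ = R₍0₎(1 + αΔT) = 92.3 × (1 + 0.0036×98.7) = 125.1 Ω
P = I²R = (7.53)² × 125.1 = 7090 W

7090 W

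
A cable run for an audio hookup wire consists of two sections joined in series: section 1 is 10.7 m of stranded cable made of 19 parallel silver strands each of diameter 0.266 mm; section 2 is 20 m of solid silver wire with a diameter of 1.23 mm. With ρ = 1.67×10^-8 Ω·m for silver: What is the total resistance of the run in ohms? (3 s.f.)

0.450 Ω

Section 1: A_strand = π(1.3300e-04)² = 5.557e-08 m²; R₁ = ρL/(N·A_s) = (1.67×10^-8)(10.7)/(19×5.557e-08) = 0.1692 Ω
Section 2: A = π(d/2)² = π(6.1500e-04 m)² = 1.188e-06 m²
R₂ = (1.67×10^-8)(20)/(1.188e-06) = 0.2811 Ω
R = R₁ + R₂ = 0.450 Ω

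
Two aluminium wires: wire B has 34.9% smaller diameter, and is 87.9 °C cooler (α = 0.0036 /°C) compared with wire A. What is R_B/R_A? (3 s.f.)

1.61

R ∝ ρL/d² with ρ ∝ (1+αΔT), so R_B/R_A = (1 − 34.9/100)⁻² × (1 − 0.0036×87.9)
= 2.36 × 0.6836 = 1.61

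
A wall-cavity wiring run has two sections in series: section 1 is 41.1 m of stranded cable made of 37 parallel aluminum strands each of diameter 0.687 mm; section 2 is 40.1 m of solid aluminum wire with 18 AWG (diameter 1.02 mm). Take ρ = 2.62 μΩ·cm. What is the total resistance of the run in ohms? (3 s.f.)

ρ = 2.62 μΩ·cm = 2.62×10^-8 Ω·m
Section 1: A_strand = π(3.4350e-04)² = 3.707e-07 m²; R₁ = ρL/(N·A_s) = (2.62×10^-8)(41.1)/(37×3.707e-07) = 0.07851 Ω
Section 2: A = π(1.02/2 mm)² = π(5.1000e-04 m)² = 8.171e-07 m²
R₂ = (2.62×10^-8)(40.1)/(8.171e-07) = 1.286 Ω
R = R₁ + R₂ = 1.36 Ω

1.36 Ω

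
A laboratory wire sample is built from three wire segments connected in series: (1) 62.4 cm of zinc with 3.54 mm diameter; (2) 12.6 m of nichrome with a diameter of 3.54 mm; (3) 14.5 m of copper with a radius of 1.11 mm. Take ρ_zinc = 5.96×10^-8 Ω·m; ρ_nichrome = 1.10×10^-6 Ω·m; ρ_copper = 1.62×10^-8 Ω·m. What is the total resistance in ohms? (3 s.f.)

1.47 Ω

Seg 1: A = π(d/2)² = π(1.7700e-03 m)² = 9.842e-06 m²
R_1 = (5.96×10^-8)(0.624)/(9.842e-06) = 0.003779 Ω
Seg 2: A = π(d/2)² = π(1.7700e-03 m)² = 9.842e-06 m²
R_2 = (1.10×10^-6)(12.6)/(9.842e-06) = 1.408 Ω
Seg 3: A = πr² = π(1.1100e-03 m)² = 3.871e-06 m²
R_3 = (1.62×10^-8)(14.5)/(3.871e-06) = 0.06069 Ω
R_total = R_1 + R_2 + R_3 = 1.47 Ω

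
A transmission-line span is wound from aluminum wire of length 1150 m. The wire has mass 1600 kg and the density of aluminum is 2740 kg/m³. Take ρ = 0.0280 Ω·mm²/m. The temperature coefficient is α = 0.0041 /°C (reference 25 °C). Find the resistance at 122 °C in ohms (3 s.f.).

ρ = 0.0280 Ω·mm²/m = 2.80×10^-8 Ω·m
A = m/(density·L) = 1600/(2740×1150) = 5.0778e-04 m²
R = ρL/A = (2.80×10^-8)(1150)/(5.0778e-04) = 0.06341 Ω
R(122 °C) = 0.06341 × (1 + 0.0041×97) = 0.0886 Ω

0.0886 Ω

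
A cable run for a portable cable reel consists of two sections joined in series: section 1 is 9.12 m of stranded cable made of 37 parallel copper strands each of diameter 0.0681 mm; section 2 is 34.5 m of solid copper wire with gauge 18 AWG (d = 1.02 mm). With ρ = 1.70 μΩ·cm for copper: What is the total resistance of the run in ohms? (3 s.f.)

1.87 Ω

ρ = 1.70 μΩ·cm = 1.70×10^-8 Ω·m
Section 1: A_strand = π(3.4050e-05)² = 3.642e-09 m²; R₁ = ρL/(N·A_s) = (1.70×10^-8)(9.12)/(37×3.642e-09) = 1.15 Ω
Section 2: A = π(1.02/2 mm)² = π(5.1000e-04 m)² = 8.171e-07 m²
R₂ = (1.70×10^-8)(34.5)/(8.171e-07) = 0.7178 Ω
R = R₁ + R₂ = 1.87 Ω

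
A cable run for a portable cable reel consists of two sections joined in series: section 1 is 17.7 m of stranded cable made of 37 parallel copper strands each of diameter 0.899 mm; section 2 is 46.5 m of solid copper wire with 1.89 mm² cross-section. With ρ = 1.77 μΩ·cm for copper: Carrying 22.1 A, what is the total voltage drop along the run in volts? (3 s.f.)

9.92 V

ρ = 1.77 μΩ·cm = 1.77×10^-8 Ω·m
Section 1: A_strand = π(4.4950e-04)² = 6.348e-07 m²; R₁ = ρL/(N·A_s) = (1.77×10^-8)(17.7)/(37×6.348e-07) = 0.01334 Ω
Section 2: A = 1.89 mm² = 1.890e-06 m²
R₂ = (1.77×10^-8)(46.5)/(1.890e-06) = 0.4355 Ω
R = R₁ + R₂ = 0.4488 Ω
V = IR = 22.1 × 0.4488 = 9.92 V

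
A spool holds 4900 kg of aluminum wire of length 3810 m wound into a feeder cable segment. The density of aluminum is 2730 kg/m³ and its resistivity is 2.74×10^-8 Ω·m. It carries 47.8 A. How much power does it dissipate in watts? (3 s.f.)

506 W

A = m/(density·L) = 4900/(2730×3810) = 4.7109e-04 m²
R = ρL/A = (2.74×10^-8)(3810)/(4.7109e-04) = 0.2216 Ω
P = I²R = (47.8)² × 0.2216 = 506 W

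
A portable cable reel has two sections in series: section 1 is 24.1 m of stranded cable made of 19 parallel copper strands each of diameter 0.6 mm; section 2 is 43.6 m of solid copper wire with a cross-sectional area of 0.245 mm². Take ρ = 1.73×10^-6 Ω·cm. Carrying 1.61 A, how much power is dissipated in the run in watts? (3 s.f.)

ρ = 1.73×10^-6 Ω·cm = 1.73×10^-8 Ω·m
Section 1: A_strand = π(3.0000e-04)² = 2.827e-07 m²; R₁ = ρL/(N·A_s) = (1.73×10^-8)(24.1)/(19×2.827e-07) = 0.07761 Ω
Section 2: A = 0.245 mm² = 2.450e-07 m²
R₂ = (1.73×10^-8)(43.6)/(2.450e-07) = 3.079 Ω
R = R₁ + R₂ = 3.156 Ω
P = I²R = (1.61)² × 3.156 = 8.18 W

8.18 W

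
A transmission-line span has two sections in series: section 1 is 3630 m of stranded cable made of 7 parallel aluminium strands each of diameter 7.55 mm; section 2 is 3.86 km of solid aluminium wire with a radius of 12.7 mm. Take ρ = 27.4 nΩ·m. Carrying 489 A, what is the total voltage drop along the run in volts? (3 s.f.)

ρ = 27.4 nΩ·m = 2.74×10^-8 Ω·m
Section 1: A_strand = π(3.7750e-03)² = 4.477e-05 m²; R₁ = ρL/(N·A_s) = (2.74×10^-8)(3630)/(7×4.477e-05) = 0.3174 Ω
Section 2: A = πr² = π(1.2700e-02 m)² = 5.067e-04 m²
R₂ = (2.74×10^-8)(3860)/(5.067e-04) = 0.2087 Ω
R = R₁ + R₂ = 0.5261 Ω
V = IR = 489 × 0.5261 = 257 V

257 V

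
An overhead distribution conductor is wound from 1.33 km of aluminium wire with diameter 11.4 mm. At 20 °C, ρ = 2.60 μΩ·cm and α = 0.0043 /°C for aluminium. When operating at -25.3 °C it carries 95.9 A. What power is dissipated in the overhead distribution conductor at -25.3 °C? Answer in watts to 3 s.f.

2510 W

ρ = 2.60 μΩ·cm = 2.60×10^-8 Ω·m
A = π(d/2)² = π(5.7000e-03 m)² = 1.021e-04 m²
R₍20₎ = ρL/A = (2.60×10^-8)(1330)/(1.021e-04) = 0.3388 Ω
R₍-25.3₎ = R₍20₎(1 + αΔT) = 0.3388 × (1 + 0.0043×-45.3) = 0.2728 Ω
P = I²R = (95.9)² × 0.2728 = 2510 W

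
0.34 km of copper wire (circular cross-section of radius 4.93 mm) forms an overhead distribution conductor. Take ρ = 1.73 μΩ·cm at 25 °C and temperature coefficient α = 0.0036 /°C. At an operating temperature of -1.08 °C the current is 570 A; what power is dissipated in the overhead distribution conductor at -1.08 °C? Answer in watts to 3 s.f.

22700 W

ρ = 1.73 μΩ·cm = 1.73×10^-8 Ω·m
A = πr² = π(4.9300e-03 m)² = 7.636e-05 m²
R₍25₎ = ρL/A = (1.73×10^-8)(340)/(7.636e-05) = 0.07703 Ω
R₍-1.08₎ = R₍25₎(1 + αΔT) = 0.07703 × (1 + 0.0036×-26.1) = 0.0698 Ω
P = I²R = (570)² × 0.0698 = 22700 W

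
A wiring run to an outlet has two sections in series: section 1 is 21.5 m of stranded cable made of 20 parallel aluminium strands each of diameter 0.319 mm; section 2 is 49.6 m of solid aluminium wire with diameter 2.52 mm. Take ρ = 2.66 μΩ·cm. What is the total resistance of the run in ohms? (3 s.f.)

ρ = 2.66 μΩ·cm = 2.66×10^-8 Ω·m
Section 1: A_strand = π(1.5950e-04)² = 7.992e-08 m²; R₁ = ρL/(N·A_s) = (2.66×10^-8)(21.5)/(20×7.992e-08) = 0.3578 Ω
Section 2: A = π(d/2)² = π(1.2600e-03 m)² = 4.988e-06 m²
R₂ = (2.66×10^-8)(49.6)/(4.988e-06) = 0.2645 Ω
R = R₁ + R₂ = 0.622 Ω

0.622 Ω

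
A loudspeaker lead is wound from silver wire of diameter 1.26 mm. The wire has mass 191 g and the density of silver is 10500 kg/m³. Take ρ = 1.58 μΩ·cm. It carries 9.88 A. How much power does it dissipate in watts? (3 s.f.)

ρ = 1.58 μΩ·cm = 1.58×10^-8 Ω·m
A = π(d/2)² = π(6.3000e-04 m)² = 1.2469e-06 m²
L = m/(density·A) = 0.191/(10500×1.2469e-06) = 14.59 m
R = ρL/A = (1.58×10^-8)(14.59)/(1.2469e-06) = 0.1849 Ω
P = I²R = (9.88)² × 0.1849 = 18.0 W

18.0 W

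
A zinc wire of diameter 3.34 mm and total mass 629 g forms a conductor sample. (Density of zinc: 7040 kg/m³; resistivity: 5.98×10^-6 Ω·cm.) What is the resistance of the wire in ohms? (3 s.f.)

0.0696 Ω

ρ = 5.98×10^-6 Ω·cm = 5.98×10^-8 Ω·m
A = π(d/2)² = π(1.6700e-03 m)² = 8.7616e-06 m²
L = m/(density·A) = 0.629/(7040×8.7616e-06) = 10.2 m
R = ρL/A = (5.98×10^-8)(10.2)/(8.7616e-06) = 0.0696 Ω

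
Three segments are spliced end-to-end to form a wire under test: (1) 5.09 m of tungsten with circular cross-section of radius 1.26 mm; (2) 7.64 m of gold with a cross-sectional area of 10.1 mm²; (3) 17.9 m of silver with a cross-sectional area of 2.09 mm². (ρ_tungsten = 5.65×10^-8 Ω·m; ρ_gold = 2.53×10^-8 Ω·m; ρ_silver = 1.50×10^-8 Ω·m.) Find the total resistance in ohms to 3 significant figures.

Seg 1: A = πr² = π(1.2600e-03 m)² = 4.988e-06 m²
R_1 = (5.65×10^-8)(5.09)/(4.988e-06) = 0.05766 Ω
Seg 2: A = 10.1 mm² = 1.010e-05 m²
R_2 = (2.53×10^-8)(7.64)/(1.010e-05) = 0.01914 Ω
Seg 3: A = 2.09 mm² = 2.090e-06 m²
R_3 = (1.50×10^-8)(17.9)/(2.090e-06) = 0.1285 Ω
R_total = R_1 + R_2 + R_3 = 0.205 Ω

0.205 Ω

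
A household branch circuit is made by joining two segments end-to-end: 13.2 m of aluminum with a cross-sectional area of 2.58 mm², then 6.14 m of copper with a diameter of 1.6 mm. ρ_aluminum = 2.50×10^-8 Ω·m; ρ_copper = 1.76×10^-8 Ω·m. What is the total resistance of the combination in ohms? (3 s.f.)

Segment 1: A = 2.58 mm² = 2.580e-06 m²
R₁ = ρL/A = (2.50×10^-8)(13.2)/(2.580e-06) = 0.1279 Ω
Segment 2: A = π(d/2)² = π(8.0000e-04 m)² = 2.011e-06 m²
R₂ = (1.76×10^-8)(6.14)/(2.011e-06) = 0.05375 Ω
R = R₁ + R₂ = 0.182 Ω

0.182 Ω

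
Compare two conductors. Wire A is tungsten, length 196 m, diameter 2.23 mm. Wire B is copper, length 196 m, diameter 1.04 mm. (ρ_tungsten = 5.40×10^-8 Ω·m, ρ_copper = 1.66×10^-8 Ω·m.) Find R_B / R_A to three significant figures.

1.41

R ∝ ρL/d², so R_B/R_A = (ρ_B/ρ_A) × (d_A/d_B)²
= (1.66×10^-8/5.40×10^-8) × (2.23/1.04)² = 1.41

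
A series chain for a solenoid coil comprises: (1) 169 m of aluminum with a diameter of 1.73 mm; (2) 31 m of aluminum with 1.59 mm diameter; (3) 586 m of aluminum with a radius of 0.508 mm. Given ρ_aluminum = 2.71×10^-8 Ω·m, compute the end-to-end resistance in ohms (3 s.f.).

22.0 Ω

Seg 1: A = π(d/2)² = π(8.6500e-04 m)² = 2.351e-06 m²
R_1 = (2.71×10^-8)(169)/(2.351e-06) = 1.948 Ω
Seg 2: A = π(d/2)² = π(7.9500e-04 m)² = 1.986e-06 m²
R_2 = (2.71×10^-8)(31)/(1.986e-06) = 0.4231 Ω
Seg 3: A = πr² = π(5.0800e-04 m)² = 8.107e-07 m²
R_3 = (2.71×10^-8)(586)/(8.107e-07) = 19.59 Ω
R_total = R_1 + R_2 + R_3 = 22.0 Ω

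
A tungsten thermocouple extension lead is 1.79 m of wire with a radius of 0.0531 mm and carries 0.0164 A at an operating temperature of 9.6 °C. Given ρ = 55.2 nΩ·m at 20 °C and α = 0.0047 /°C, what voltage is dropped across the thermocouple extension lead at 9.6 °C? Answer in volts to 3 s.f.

ρ = 55.2 nΩ·m = 5.52×10^-8 Ω·m
A = πr² = π(5.3100e-05 m)² = 8.858e-09 m²
R₍20₎ = ρL/A = (5.52×10^-8)(1.79)/(8.858e-09) = 11.15 Ω
R₍9.6₎ = R₍20₎(1 + αΔT) = 11.15 × (1 + 0.0047×-10.4) = 10.61 Ω
V = IR = 0.0164 × 10.61 = 0.174 V

0.174 V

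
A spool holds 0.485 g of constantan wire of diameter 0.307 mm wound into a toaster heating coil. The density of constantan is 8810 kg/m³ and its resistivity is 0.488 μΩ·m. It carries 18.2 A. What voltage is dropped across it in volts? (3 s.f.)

ρ = 0.488 μΩ·m = 4.88×10^-7 Ω·m
A = π(d/2)² = π(1.5350e-04 m)² = 7.4023e-08 m²
L = m/(density·A) = 4.850×10^-4/(8810×7.4023e-08) = 0.7437 m
R = ρL/A = (4.88×10^-7)(0.7437)/(7.4023e-08) = 4.903 Ω
V = IR = 18.2 × 4.903 = 89.2 V

89.2 V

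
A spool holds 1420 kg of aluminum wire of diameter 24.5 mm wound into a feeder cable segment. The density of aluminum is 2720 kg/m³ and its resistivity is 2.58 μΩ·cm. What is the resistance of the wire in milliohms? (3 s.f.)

60.6 mΩ

ρ = 2.58 μΩ·cm = 2.58×10^-8 Ω·m
A = π(d/2)² = π(1.2250e-02 m)² = 4.7144e-04 m²
L = m/(density·A) = 1420/(2720×4.7144e-04) = 1107 m
R = ρL/A = (2.58×10^-8)(1107)/(4.7144e-04) = 60.6 mΩ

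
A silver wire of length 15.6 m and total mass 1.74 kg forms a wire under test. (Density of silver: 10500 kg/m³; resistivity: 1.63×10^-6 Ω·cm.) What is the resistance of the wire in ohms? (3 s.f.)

0.0239 Ω

ρ = 1.63×10^-6 Ω·cm = 1.63×10^-8 Ω·m
A = m/(density·L) = 1.74/(10500×15.6) = 1.0623e-05 m²
R = ρL/A = (1.63×10^-8)(15.6)/(1.0623e-05) = 0.0239 Ω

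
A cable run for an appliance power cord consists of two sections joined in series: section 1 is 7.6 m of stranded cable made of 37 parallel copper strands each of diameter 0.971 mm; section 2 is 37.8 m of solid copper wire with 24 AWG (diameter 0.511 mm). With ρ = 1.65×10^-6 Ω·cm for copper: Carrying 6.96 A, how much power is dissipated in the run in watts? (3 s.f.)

148 W

ρ = 1.65×10^-6 Ω·cm = 1.65×10^-8 Ω·m
Section 1: A_strand = π(4.8550e-04)² = 7.405e-07 m²; R₁ = ρL/(N·A_s) = (1.65×10^-8)(7.6)/(37×7.405e-07) = 0.004577 Ω
Section 2: A = π(0.511/2 mm)² = π(2.5550e-04 m)² = 2.051e-07 m²
R₂ = (1.65×10^-8)(37.8)/(2.051e-07) = 3.041 Ω
R = R₁ + R₂ = 3.046 Ω
P = I²R = (6.96)² × 3.046 = 148 W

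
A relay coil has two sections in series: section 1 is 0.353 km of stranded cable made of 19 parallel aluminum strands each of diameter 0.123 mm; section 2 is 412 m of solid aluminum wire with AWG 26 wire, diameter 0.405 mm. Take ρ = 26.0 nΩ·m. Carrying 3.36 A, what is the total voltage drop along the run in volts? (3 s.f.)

416 V

ρ = 26.0 nΩ·m = 2.60×10^-8 Ω·m
Section 1: A_strand = π(6.1500e-05)² = 1.188e-08 m²; R₁ = ρL/(N·A_s) = (2.60×10^-8)(353)/(19×1.188e-08) = 40.65 Ω
Section 2: A = π(0.405/2 mm)² = π(2.0250e-04 m)² = 1.288e-07 m²
R₂ = (2.60×10^-8)(412)/(1.288e-07) = 83.15 Ω
R = R₁ + R₂ = 123.8 Ω
V = IR = 3.36 × 123.8 = 416 V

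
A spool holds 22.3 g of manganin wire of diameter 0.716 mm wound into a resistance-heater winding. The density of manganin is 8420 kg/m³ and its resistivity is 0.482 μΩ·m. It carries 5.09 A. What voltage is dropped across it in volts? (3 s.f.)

40.1 V

ρ = 0.482 μΩ·m = 4.82×10^-7 Ω·m
A = π(d/2)² = π(3.5800e-04 m)² = 4.0264e-07 m²
L = m/(density·A) = 0.0223/(8420×4.0264e-07) = 6.578 m
R = ρL/A = (4.82×10^-7)(6.578)/(4.0264e-07) = 7.874 Ω
V = IR = 5.09 × 7.874 = 40.1 V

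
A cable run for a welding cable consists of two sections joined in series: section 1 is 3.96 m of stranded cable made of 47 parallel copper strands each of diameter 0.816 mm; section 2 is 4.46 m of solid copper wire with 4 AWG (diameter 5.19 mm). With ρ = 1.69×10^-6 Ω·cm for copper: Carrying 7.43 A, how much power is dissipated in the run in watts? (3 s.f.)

0.347 W

ρ = 1.69×10^-6 Ω·cm = 1.69×10^-8 Ω·m
Section 1: A_strand = π(4.0800e-04)² = 5.230e-07 m²; R₁ = ρL/(N·A_s) = (1.69×10^-8)(3.96)/(47×5.230e-07) = 0.002723 Ω
Section 2: A = π(5.19/2 mm)² = π(2.5950e-03 m)² = 2.116e-05 m²
R₂ = (1.69×10^-8)(4.46)/(2.116e-05) = 0.003563 Ω
R = R₁ + R₂ = 0.006286 Ω
P = I²R = (7.43)² × 0.006286 = 0.347 W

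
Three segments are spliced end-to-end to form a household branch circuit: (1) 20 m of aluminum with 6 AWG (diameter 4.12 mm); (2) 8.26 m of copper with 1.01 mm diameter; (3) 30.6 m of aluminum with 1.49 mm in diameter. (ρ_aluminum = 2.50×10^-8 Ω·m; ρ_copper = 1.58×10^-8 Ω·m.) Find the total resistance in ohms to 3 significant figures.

Seg 1: A = π(4.12/2 mm)² = π(2.0600e-03 m)² = 1.333e-05 m²
R_1 = (2.50×10^-8)(20)/(1.333e-05) = 0.0375 Ω
Seg 2: A = π(d/2)² = π(5.0500e-04 m)² = 8.012e-07 m²
R_2 = (1.58×10^-8)(8.26)/(8.012e-07) = 0.1629 Ω
Seg 3: A = π(d/2)² = π(7.4500e-04 m)² = 1.744e-06 m²
R_3 = (2.50×10^-8)(30.6)/(1.744e-06) = 0.4387 Ω
R_total = R_1 + R_2 + R_3 = 0.639 Ω

0.639 Ω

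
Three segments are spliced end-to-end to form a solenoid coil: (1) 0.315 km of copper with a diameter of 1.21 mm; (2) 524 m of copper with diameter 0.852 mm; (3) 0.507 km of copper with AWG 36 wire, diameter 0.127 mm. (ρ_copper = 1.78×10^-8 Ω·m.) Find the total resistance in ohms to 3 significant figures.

734 Ω

Seg 1: A = π(d/2)² = π(6.0500e-04 m)² = 1.150e-06 m²
R_1 = (1.78×10^-8)(315)/(1.150e-06) = 4.876 Ω
Seg 2: A = π(d/2)² = π(4.2600e-04 m)² = 5.701e-07 m²
R_2 = (1.78×10^-8)(524)/(5.701e-07) = 16.36 Ω
Seg 3: A = π(0.127/2 mm)² = π(6.3500e-05 m)² = 1.267e-08 m²
R_3 = (1.78×10^-8)(507)/(1.267e-08) = 712.4 Ω
R_total = R_1 + R_2 + R_3 = 734 Ω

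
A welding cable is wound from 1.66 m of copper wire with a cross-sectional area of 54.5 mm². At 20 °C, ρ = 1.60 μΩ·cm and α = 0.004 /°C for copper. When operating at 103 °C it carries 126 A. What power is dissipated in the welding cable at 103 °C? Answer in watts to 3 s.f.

10.3 W

ρ = 1.60 μΩ·cm = 1.60×10^-8 Ω·m
A = 54.5 mm² = 5.450e-05 m²
R₍20₎ = ρL/A = (1.60×10^-8)(1.66)/(5.450e-05) = 4.873×10^-4 Ω
R₍103₎ = R₍20₎(1 + αΔT) = 4.873×10^-4 × (1 + 0.004×83) = 6.491×10^-4 Ω
P = I²R = (126)² × 6.491×10^-4 = 10.3 W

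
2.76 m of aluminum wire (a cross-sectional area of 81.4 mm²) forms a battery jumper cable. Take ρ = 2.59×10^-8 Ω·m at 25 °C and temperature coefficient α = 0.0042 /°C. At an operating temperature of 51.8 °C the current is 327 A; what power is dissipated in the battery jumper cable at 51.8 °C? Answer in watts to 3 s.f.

104 W

A = 81.4 mm² = 8.140e-05 m²
R₍25₎ = ρL/A = (2.59×10^-8)(2.76)/(8.140e-05) = 8.782×10^-4 Ω
R₍51.8₎ = R₍25₎(1 + αΔT) = 8.782×10^-4 × (1 + 0.0042×26.8) = 9.770×10^-4 Ω
P = I²R = (327)² × 9.770×10^-4 = 104 W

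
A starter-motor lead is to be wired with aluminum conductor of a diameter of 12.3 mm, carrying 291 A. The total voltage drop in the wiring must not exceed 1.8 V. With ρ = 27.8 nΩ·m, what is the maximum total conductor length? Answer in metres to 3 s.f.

ρ = 27.8 nΩ·m = 2.78×10^-8 Ω·m
A = π(d/2)² = π(6.1500e-03 m)² = 1.188e-04 m²
L_max = V_max·A/(1·ρI) = (1.8)(1.188e-04)/(2.78×10^-8×291) = 26.4 m

26.4 m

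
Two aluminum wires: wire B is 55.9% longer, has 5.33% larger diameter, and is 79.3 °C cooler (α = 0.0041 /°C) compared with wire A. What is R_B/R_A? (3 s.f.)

R ∝ ρL/d² with ρ ∝ (1+αΔT), so R_B/R_A = (1 + 55.9/100) × (1 + 5.33/100)⁻² × (1 − 0.0041×79.3)
= 1.559 × 0.9013 × 0.6749 = 0.948

0.948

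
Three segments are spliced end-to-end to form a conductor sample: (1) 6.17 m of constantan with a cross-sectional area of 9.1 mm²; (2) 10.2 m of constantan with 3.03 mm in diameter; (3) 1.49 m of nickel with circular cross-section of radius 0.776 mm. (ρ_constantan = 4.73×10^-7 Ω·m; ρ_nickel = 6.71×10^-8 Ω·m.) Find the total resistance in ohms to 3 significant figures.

1.04 Ω

Seg 1: A = 9.1 mm² = 9.100e-06 m²
R_1 = (4.73×10^-7)(6.17)/(9.100e-06) = 0.3207 Ω
Seg 2: A = π(d/2)² = π(1.5150e-03 m)² = 7.211e-06 m²
R_2 = (4.73×10^-7)(10.2)/(7.211e-06) = 0.6691 Ω
Seg 3: A = πr² = π(7.7600e-04 m)² = 1.892e-06 m²
R_3 = (6.71×10^-8)(1.49)/(1.892e-06) = 0.05285 Ω
R_total = R_1 + R_2 + R_3 = 1.04 Ω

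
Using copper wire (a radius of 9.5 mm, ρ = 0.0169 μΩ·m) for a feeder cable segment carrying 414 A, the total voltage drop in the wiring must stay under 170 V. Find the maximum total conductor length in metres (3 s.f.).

6890 m

ρ = 0.0169 μΩ·m = 1.69×10^-8 Ω·m
A = πr² = π(9.5000e-03 m)² = 2.835e-04 m²
L_max = V_max·A/(1·ρI) = (170)(2.835e-04)/(1.69×10^-8×414) = 6890 m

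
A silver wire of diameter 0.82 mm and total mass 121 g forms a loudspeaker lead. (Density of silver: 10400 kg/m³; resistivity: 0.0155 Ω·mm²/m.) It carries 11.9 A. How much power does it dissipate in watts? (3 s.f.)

91.6 W

ρ = 0.0155 Ω·mm²/m = 1.55×10^-8 Ω·m
A = π(d/2)² = π(4.1000e-04 m)² = 5.2810e-07 m²
L = m/(density·A) = 0.121/(10400×5.2810e-07) = 22.03 m
R = ρL/A = (1.55×10^-8)(22.03)/(5.2810e-07) = 0.6466 Ω
P = I²R = (11.9)² × 0.6466 = 91.6 W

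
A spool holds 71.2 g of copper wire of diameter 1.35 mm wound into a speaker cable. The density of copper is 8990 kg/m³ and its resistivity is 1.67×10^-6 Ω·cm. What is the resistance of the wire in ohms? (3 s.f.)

0.0646 Ω

ρ = 1.67×10^-6 Ω·cm = 1.67×10^-8 Ω·m
A = π(d/2)² = π(6.7500e-04 m)² = 1.4314e-06 m²
L = m/(density·A) = 0.0712/(8990×1.4314e-06) = 5.533 m
R = ρL/A = (1.67×10^-8)(5.533)/(1.4314e-06) = 0.0646 Ω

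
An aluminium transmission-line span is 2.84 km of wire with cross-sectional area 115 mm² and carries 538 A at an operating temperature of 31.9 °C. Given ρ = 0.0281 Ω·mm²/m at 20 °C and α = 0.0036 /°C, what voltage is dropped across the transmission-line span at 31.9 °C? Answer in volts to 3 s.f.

ρ = 0.0281 Ω·mm²/m = 2.81×10^-8 Ω·m
A = 115 mm² = 1.150e-04 m²
R₍20₎ = ρL/A = (2.81×10^-8)(2840)/(1.150e-04) = 0.6939 Ω
R₍31.9₎ = R₍20₎(1 + αΔT) = 0.6939 × (1 + 0.0036×11.9) = 0.7237 Ω
V = IR = 538 × 0.7237 = 389 V

389 V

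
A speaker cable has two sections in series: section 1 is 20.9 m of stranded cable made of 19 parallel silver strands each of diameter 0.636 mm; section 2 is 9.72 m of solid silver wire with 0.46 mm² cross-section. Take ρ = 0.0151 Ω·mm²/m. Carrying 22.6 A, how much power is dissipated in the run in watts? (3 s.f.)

190 W

ρ = 0.0151 Ω·mm²/m = 1.51×10^-8 Ω·m
Section 1: A_strand = π(3.1800e-04)² = 3.177e-07 m²; R₁ = ρL/(N·A_s) = (1.51×10^-8)(20.9)/(19×3.177e-07) = 0.05228 Ω
Section 2: A = 0.46 mm² = 4.600e-07 m²
R₂ = (1.51×10^-8)(9.72)/(4.600e-07) = 0.3191 Ω
R = R₁ + R₂ = 0.3714 Ω
P = I²R = (22.6)² × 0.3714 = 190 W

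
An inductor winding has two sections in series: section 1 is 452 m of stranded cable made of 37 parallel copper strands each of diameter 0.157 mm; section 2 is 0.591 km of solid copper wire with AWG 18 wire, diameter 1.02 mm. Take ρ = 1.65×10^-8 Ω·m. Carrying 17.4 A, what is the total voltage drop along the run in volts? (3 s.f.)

389 V

Section 1: A_strand = π(7.8500e-05)² = 1.936e-08 m²; R₁ = ρL/(N·A_s) = (1.65×10^-8)(452)/(37×1.936e-08) = 10.41 Ω
Section 2: A = π(1.02/2 mm)² = π(5.1000e-04 m)² = 8.171e-07 m²
R₂ = (1.65×10^-8)(591)/(8.171e-07) = 11.93 Ω
R = R₁ + R₂ = 22.35 Ω
V = IR = 17.4 × 22.35 = 389 V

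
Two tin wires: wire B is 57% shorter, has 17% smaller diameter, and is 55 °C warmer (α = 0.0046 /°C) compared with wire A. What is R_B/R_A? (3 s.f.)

0.782

R ∝ ρL/d² with ρ ∝ (1+αΔT), so R_B/R_A = (1 − 57/100) × (1 − 17/100)⁻² × (1 + 0.0046×55)
= 0.43 × 1.452 × 1.253 = 0.782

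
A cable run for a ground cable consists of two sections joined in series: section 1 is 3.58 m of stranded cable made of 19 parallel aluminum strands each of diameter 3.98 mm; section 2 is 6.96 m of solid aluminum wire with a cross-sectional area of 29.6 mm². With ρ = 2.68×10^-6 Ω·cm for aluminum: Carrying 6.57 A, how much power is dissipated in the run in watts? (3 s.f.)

ρ = 2.68×10^-6 Ω·cm = 2.68×10^-8 Ω·m
Section 1: A_strand = π(1.9900e-03)² = 1.244e-05 m²; R₁ = ρL/(N·A_s) = (2.68×10^-8)(3.58)/(19×1.244e-05) = 4.059×10^-4 Ω
Section 2: A = 29.6 mm² = 2.960e-05 m²
R₂ = (2.68×10^-8)(6.96)/(2.960e-05) = 0.006302 Ω
R = R₁ + R₂ = 0.006708 Ω
P = I²R = (6.57)² × 0.006708 = 0.290 W

0.290 W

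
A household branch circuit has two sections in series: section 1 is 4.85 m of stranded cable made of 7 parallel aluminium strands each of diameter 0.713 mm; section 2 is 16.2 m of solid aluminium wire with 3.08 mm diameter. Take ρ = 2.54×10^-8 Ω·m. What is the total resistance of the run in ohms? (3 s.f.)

Section 1: A_strand = π(3.5650e-04)² = 3.993e-07 m²; R₁ = ρL/(N·A_s) = (2.54×10^-8)(4.85)/(7×3.993e-07) = 0.04408 Ω
Section 2: A = π(d/2)² = π(1.5400e-03 m)² = 7.451e-06 m²
R₂ = (2.54×10^-8)(16.2)/(7.451e-06) = 0.05523 Ω
R = R₁ + R₂ = 0.0993 Ω

0.0993 Ω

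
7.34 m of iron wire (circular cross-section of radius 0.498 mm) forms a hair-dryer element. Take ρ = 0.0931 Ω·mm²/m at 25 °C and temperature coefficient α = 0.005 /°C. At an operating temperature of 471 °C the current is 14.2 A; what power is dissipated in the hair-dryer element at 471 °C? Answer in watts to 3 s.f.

ρ = 0.0931 Ω·mm²/m = 9.31×10^-8 Ω·m
A = πr² = π(4.9800e-04 m)² = 7.791e-07 m²
R₍25₎ = ρL/A = (9.31×10^-8)(7.34)/(7.791e-07) = 0.8771 Ω
R₍471₎ = R₍25₎(1 + αΔT) = 0.8771 × (1 + 0.005×446) = 2.833 Ω
P = I²R = (14.2)² × 2.833 = 571 W

571 W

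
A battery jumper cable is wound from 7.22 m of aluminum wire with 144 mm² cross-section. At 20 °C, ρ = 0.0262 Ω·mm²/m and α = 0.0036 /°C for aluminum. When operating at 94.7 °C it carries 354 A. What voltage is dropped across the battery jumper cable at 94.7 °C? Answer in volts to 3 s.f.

ρ = 0.0262 Ω·mm²/m = 2.62×10^-8 Ω·m
A = 144 mm² = 1.440e-04 m²
R₍20₎ = ρL/A = (2.62×10^-8)(7.22)/(1.440e-04) = 0.001314 Ω
R₍94.7₎ = R₍20₎(1 + αΔT) = 0.001314 × (1 + 0.0036×74.7) = 0.001667 Ω
V = IR = 354 × 0.001667 = 0.590 V

0.590 V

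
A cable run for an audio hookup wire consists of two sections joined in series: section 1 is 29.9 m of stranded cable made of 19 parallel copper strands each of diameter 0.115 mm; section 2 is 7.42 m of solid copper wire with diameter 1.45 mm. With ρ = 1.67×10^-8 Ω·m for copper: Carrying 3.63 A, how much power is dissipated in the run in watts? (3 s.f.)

Section 1: A_strand = π(5.7500e-05)² = 1.039e-08 m²; R₁ = ρL/(N·A_s) = (1.67×10^-8)(29.9)/(19×1.039e-08) = 2.53 Ω
Section 2: A = π(d/2)² = π(7.2500e-04 m)² = 1.651e-06 m²
R₂ = (1.67×10^-8)(7.42)/(1.651e-06) = 0.07504 Ω
R = R₁ + R₂ = 2.605 Ω
P = I²R = (3.63)² × 2.605 = 34.3 W

34.3 W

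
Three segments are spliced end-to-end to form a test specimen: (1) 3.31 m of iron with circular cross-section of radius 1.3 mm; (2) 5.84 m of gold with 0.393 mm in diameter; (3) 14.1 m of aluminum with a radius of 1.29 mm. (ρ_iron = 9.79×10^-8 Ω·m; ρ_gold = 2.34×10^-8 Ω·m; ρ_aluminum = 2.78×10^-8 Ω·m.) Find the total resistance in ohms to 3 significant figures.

1.26 Ω

Seg 1: A = πr² = π(1.3000e-03 m)² = 5.309e-06 m²
R_1 = (9.79×10^-8)(3.31)/(5.309e-06) = 0.06103 Ω
Seg 2: A = π(d/2)² = π(1.9650e-04 m)² = 1.213e-07 m²
R_2 = (2.34×10^-8)(5.84)/(1.213e-07) = 1.127 Ω
Seg 3: A = πr² = π(1.2900e-03 m)² = 5.228e-06 m²
R_3 = (2.78×10^-8)(14.1)/(5.228e-06) = 0.07498 Ω
R_total = R_1 + R_2 + R_3 = 1.26 Ω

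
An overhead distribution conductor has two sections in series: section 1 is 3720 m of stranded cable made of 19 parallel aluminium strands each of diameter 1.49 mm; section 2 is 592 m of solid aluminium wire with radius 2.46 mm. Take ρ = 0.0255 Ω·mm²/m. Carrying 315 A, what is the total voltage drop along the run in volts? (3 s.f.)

1150 V

ρ = 0.0255 Ω·mm²/m = 2.55×10^-8 Ω·m
Section 1: A_strand = π(7.4500e-04)² = 1.744e-06 m²; R₁ = ρL/(N·A_s) = (2.55×10^-8)(3720)/(19×1.744e-06) = 2.863 Ω
Section 2: A = πr² = π(2.4600e-03 m)² = 1.901e-05 m²
R₂ = (2.55×10^-8)(592)/(1.901e-05) = 0.794 Ω
R = R₁ + R₂ = 3.657 Ω
V = IR = 315 × 3.657 = 1150 V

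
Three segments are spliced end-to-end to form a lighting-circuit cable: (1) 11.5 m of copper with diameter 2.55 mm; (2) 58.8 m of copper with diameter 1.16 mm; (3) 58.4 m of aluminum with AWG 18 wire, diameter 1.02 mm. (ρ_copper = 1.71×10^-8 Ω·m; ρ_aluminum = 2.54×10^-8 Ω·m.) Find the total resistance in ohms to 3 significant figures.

2.81 Ω

Seg 1: A = π(d/2)² = π(1.2750e-03 m)² = 5.107e-06 m²
R_1 = (1.71×10^-8)(11.5)/(5.107e-06) = 0.03851 Ω
Seg 2: A = π(d/2)² = π(5.8000e-04 m)² = 1.057e-06 m²
R_2 = (1.71×10^-8)(58.8)/(1.057e-06) = 0.9514 Ω
Seg 3: A = π(1.02/2 mm)² = π(5.1000e-04 m)² = 8.171e-07 m²
R_3 = (2.54×10^-8)(58.4)/(8.171e-07) = 1.815 Ω
R_total = R_1 + R_2 + R_3 = 2.81 Ω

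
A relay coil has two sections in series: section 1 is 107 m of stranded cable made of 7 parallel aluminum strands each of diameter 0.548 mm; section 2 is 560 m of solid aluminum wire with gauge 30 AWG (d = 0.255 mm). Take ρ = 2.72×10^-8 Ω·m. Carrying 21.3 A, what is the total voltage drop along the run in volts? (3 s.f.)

6390 V

Section 1: A_strand = π(2.7400e-04)² = 2.359e-07 m²; R₁ = ρL/(N·A_s) = (2.72×10^-8)(107)/(7×2.359e-07) = 1.763 Ω
Section 2: A = π(0.255/2 mm)² = π(1.2750e-04 m)² = 5.107e-08 m²
R₂ = (2.72×10^-8)(560)/(5.107e-08) = 298.3 Ω
R = R₁ + R₂ = 300 Ω
V = IR = 21.3 × 300 = 6390 V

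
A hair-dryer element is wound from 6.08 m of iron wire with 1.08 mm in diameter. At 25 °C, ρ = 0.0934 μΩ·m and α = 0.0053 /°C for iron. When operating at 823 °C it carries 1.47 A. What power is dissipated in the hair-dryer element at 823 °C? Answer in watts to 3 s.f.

ρ = 0.0934 μΩ·m = 9.34×10^-8 Ω·m
A = π(d/2)² = π(5.4000e-04 m)² = 9.161e-07 m²
R₍25₎ = ρL/A = (9.34×10^-8)(6.08)/(9.161e-07) = 0.6199 Ω
R₍823₎ = R₍25₎(1 + αΔT) = 0.6199 × (1 + 0.0053×798) = 3.242 Ω
P = I²R = (1.47)² × 3.242 = 7.00 W

7.00 W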